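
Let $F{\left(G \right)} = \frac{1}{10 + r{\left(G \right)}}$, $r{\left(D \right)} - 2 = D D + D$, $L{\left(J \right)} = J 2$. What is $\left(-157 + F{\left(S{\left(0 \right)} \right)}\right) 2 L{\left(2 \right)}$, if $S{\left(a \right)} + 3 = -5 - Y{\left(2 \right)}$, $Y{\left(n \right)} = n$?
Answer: $- \frac{64052}{51} \approx -1255.9$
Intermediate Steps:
$L{\left(J \right)} = 2 J$
$r{\left(D \right)} = 2 + D + D^{2}$ ($r{\left(D \right)} = 2 + \left(D D + D\right) = 2 + \left(D^{2} + D\right) = 2 + \left(D + D^{2}\right) = 2 + D + D^{2}$)
$S{\left(a \right)} = -10$ ($S{\left(a \right)} = -3 - 7 = -10$)
$F{\left(G \right)} = \frac{1}{12 + G + G^{2}}$ ($F{\left(G \right)} = \frac{1}{10 + \left(2 + G + G^{2}\right)} = \frac{1}{12 + G + G^{2}}$)
$\left(-157 + F{\left(S{\left(0 \right)} \right)}\right) 2 L{\left(2 \right)} = \left(-157 + \frac{1}{12 - 10 + \left(-10\right)^{2}}\right) 2 \cdot 2 \cdot 2 = \left(-157 + \frac{1}{12 - 10 + 100}\right) 2 \cdot 4 = \left(-157 + \frac{1}{102}\right) 8 = \left(- \frac{16013}{102}\right) 8 = - \frac{64052}{51}$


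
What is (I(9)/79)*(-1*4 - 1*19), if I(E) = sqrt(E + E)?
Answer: -69*sqrt(2)/79 ≈ -1.2352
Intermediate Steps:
I(E) = sqrt(2)*sqrt(E) (I(E) = sqrt(2*E) = sqrt(2)*sqrt(E))
(I(9)/79)*(-1*4 - 1*19) = ((sqrt(2)*sqrt(9))/79)*(-1*4 - 1*19) = ((sqrt(2)*3)/79)*(-4 - 19) = ((3*sqrt(2))/79)*(-23) = (3*sqrt(2)/79)*(-23) = -69*sqrt(2)/79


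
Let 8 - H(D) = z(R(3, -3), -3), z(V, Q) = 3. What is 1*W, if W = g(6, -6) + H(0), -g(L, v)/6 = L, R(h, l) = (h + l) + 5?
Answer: -31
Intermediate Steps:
R(h, l) = 5 + h + l
g(L, v) = -6*L
H(D) = 5 (H(D) = 8 - 1*3 = 8 - 3 = 5)
W = -31 (W = -6*6 + 5 = -36 + 5 = -31)
1*W = 1*(-31) = -31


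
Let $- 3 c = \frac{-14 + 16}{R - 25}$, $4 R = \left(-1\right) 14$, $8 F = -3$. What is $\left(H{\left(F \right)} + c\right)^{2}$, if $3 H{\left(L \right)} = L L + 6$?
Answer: $\frac{513339649}{119771136} \approx 4.286$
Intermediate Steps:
$F = - \frac{3}{8}$ ($F = \frac{1}{8} \left(-3\right) = - \frac{3}{8} \approx -0.375$)
$R = - \frac{7}{2}$ ($R = \frac{\left(-1\right) 14}{4} = \frac{1}{4} \left(-14\right) = - \frac{7}{2} \approx -3.5$)
$H{\left(L \right)} = 2 + \frac{L^{2}}{3}$ ($H{\left(L \right)} = \frac{L L + 6}{3} = \frac{L^{2} + 6}{3} = \frac{6 + L^{2}}{3} = 2 + \frac{L^{2}}{3}$)
$c = \frac{4}{171}$ ($c = - \frac{\left(-14 + 16\right) \frac{1}{- \frac{7}{2} - 25}}{3} = - \frac{2 \frac{1}{- \frac{57}{2}}}{3} = - \frac{2 \left(- \frac{2}{57}\right)}{3} = \left(- \frac{1}{3}\right) \left(- \frac{4}{57}\right) = \frac{4}{171} \approx 0.023392$)
$\left(H{\left(F \right)} + c\right)^{2} = \left(\left(2 + \frac{\left(- \frac{3}{8}\right)^{2}}{3}\right) + \frac{4}{171}\right)^{2} = \left(\left(2 + \frac{1}{3} \cdot \frac{9}{64}\right) + \frac{4}{171}\right)^{2} = \left(\left(2 + \frac{3}{64}\right) + \frac{4}{171}\right)^{2} = \left(\frac{131}{64} + \frac{4}{171}\right)^{2} = \left(\frac{22657}{10944}\right)^{2} = \frac{513339649}{119771136}$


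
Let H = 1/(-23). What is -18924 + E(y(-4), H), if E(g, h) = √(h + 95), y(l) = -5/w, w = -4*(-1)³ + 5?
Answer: -18924 + 2*√12558/23 ≈ -18914.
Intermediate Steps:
w = 9 (w = -4*(-1) + 5 = 4 + 5 = 9)
y(l) = -5/9
H = -1/23 ≈ -0.043478
E(g, h) = √(95 + h)
-18924 + E(y(-4), H) = -18924 + √(95 - 1/23) = -18924 + √(2184/23) = -18924 + 2*√12558/23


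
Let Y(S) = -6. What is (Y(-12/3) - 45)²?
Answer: 2601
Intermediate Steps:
(Y(-12/3) - 45)² = (-6 - 45)² = (-51)² = 2601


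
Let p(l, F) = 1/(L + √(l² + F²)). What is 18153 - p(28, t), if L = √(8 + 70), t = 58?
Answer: (-1 + 18153*√78 + 36306*√1037)/(√78 + 2*√1037) ≈ 18153.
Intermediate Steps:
L = √78 ≈ 8.8318
p(l, F) = 1/(√78 + √(F² + l²)) (p(l, F) = 1/(√78 + √(l² + F²)) = 1/(√78 + √(F² + l²)))
18153 - p(28, t) = 18153 - 1/(√78 + √(58² + 28²)) = 18153 - 1/(√78 + √(3364 + 784)) = 18153 - 1/(√78 + √4148) = 18153 - 1/(√78 + 2*√1037)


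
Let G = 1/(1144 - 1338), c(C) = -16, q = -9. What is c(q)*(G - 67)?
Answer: 103992/97 ≈ 1072.1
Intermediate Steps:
G = -1/194 (G = 1/(-194) = -1/194 ≈ -0.0051546)
c(q)*(G - 67) = -16*(-1/194 - 67) = -16*(-12999/194) = 103992/97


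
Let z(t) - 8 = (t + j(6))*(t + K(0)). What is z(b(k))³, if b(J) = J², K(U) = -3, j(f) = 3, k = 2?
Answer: 3375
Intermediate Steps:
z(t) = 8 + (-3 + t)*(3 + t) (z(t) = 8 + (t + 3)*(t - 3) = 8 + (3 + t)*(-3 + t) = 8 + (-3 + t)*(3 + t))
z(b(k))³ = (-1 + (2²)²)³ = (-1 + 4²)³ = (-1 + 16)³ = 15³ = 3375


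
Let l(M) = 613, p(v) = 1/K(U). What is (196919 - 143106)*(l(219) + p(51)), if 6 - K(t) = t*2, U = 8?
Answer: 329819877/10 ≈ 3.2982e+7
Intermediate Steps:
K(t) = 6 - 2*t (K(t) = 6 - t*2 = 6 - 2*t)
p(v) = -⅒ (p(v) = 1/(6 - 2*8) = 1/(6 - 16) = 1/(-10) = -⅒)
(196919 - 143106)*(l(219) + p(51)) = (196919 - 143106)*(613 - ⅒) = 53813*(6129/10) = 329819877/10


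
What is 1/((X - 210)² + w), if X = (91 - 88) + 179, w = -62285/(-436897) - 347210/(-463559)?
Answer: 202527536423/158962156335317 ≈ 0.0012741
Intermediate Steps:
w = 180567779685/202527536423 (w = -62285*(-1/436897) - 347210*(-1/463559) = 62285/436897 + 347210/463559 = 180567779685/202527536423 ≈ 0.89157)
X = 182 (X = 3 + 179 = 182)
1/((X - 210)² + w) = 1/((182 - 210)² + 180567779685/202527536423) = 1/((-28)² + 180567779685/202527536423) = 1/(784 + 180567779685/202527536423) = 1/(158962156335317/202527536423) = 202527536423/158962156335317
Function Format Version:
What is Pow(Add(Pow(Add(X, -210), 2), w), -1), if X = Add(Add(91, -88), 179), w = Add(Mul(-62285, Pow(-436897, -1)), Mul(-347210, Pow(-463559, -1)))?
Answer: Rational(202527536423, 158962156335317) ≈ 0.0012741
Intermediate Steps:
w = Rational(180567779685, 202527536423) (w = Add(Mul(-62285, Rational(-1, 436897)), Mul(-347210, Rational(-1, 463559))) = Add(Rational(62285, 436897), Rational(347210, 463559)) = Rational(180567779685, 202527536423) ≈ 0.89157)
X = 182 (X = Add(3, 179) = 182)
Pow(Add(Pow(Add(X, -210), 2), w), -1) = Pow(Add(Pow(Add(182, -210), 2), Rational(180567779685, 202527536423)), -1) = Pow(Add(Pow(-28, 2), Rational(180567779685, 202527536423)), -1) = Pow(Add(784, Rational(180567779685, 202527536423)), -1) = Pow(Rational(158962156335317, 202527536423), -1) = Rational(202527536423, 158962156335317)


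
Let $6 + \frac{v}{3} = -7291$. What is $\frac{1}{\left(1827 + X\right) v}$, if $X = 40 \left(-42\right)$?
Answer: $- \frac{1}{3217977} \approx -3.1075 \cdot 10^{-7}$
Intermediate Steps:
$v = -21891$ ($v = -18 + 3 \left(-7291\right) = -18 - 21873 = -21891$)
$X = -1680$
$\frac{1}{\left(1827 + X\right) v} = \frac{1}{\left(1827 - 1680\right) \left(-21891\right)} = \frac{1}{147} \left(- \frac{1}{21891}\right) = - \frac{1}{3217977}$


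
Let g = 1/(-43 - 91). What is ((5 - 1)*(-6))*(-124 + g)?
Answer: 199404/67 ≈ 2976.2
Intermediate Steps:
g = -1/134 (g = 1/(-134) = -1/134 ≈ -0.0074627)
((5 - 1)*(-6))*(-124 + g) = ((5 - 1)*(-6))*(-124 - 1/134) = (4*(-6))*(-16617/134) = -24*(-16617/134) = 199404/67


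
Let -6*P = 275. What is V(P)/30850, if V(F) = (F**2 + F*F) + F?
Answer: 748/5553 ≈ 0.13470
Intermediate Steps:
P = -275/6 (P = -1/6*275 = -275/6 ≈ -45.833)
V(F) = F + 2*F**2 (V(F) = (F**2 + F**2) + F = 2*F**2 + F = F + 2*F**2)
V(P)/30850 = -275*(1 + 2*(-275/6))/6/30850 = -275*(1 - 275/3)/6*(1/30850) = -275/6*(-272/3)*(1/30850) = (37400/9)*(1/30850) = 748/5553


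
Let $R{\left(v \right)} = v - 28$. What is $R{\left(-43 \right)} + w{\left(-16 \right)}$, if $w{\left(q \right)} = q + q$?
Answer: $-103$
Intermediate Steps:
$R{\left(v \right)} = -28 + v$ ($R{\left(v \right)} = v - 28 = -28 + v$)
$w{\left(q \right)} = 2 q$
$R{\left(-43 \right)} + w{\left(-16 \right)} = \left(-28 - 43\right) + 2 \left(-16\right) = -71 - 32 = -103$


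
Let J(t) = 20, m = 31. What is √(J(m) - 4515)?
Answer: I*√4495 ≈ 67.045*I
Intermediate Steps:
√(J(m) - 4515) = √(20 - 4515) = √(-4495) = I*√4495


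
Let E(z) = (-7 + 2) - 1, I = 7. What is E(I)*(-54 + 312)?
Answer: -1548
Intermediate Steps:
E(z) = -6 (E(z) = -5 - 1 = -6)
E(I)*(-54 + 312) = -6*(-54 + 312) = -6*258 = -1548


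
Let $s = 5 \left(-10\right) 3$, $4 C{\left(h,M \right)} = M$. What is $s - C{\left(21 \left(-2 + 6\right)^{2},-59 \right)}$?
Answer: $- \frac{541}{4} \approx -135.25$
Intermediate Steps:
$C{\left(h,M \right)} = \frac{M}{4}$
$s = -150$ ($s = \left(-50\right) 3 = -150$)
$s - C{\left(21 \left(-2 + 6\right)^{2},-59 \right)} = -150 - \frac{1}{4} \left(-59\right) = -150 - - \frac{59}{4} = -150 + \frac{59}{4} = - \frac{541}{4}$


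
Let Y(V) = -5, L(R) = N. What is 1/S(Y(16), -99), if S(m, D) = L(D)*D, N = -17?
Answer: 1/1683 ≈ 0.00059418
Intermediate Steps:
L(R) = -17
S(m, D) = -17*D
1/S(Y(16), -99) = 1/(-17*(-99)) = 1/1683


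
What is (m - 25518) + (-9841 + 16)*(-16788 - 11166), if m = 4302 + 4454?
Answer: 274631288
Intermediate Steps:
m = 8756
(m - 25518) + (-9841 + 16)*(-16788 - 11166) = (8756 - 25518) + (-9841 + 16)*(-16788 - 11166) = -16762 - 9825*(-27954) = -16762 + 274648050 = 274631288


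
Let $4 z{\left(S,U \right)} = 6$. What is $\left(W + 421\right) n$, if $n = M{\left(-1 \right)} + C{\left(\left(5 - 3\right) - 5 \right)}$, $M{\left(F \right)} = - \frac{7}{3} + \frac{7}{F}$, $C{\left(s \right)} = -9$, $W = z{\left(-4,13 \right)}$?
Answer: $- \frac{46475}{6} \approx -7745.8$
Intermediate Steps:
$z{\left(S,U \right)} = \frac{3}{2}$ ($z{\left(S,U \right)} = \frac{1}{4} \cdot 6 = \frac{3}{2}$)
$W = \frac{3}{2} \approx 1.5$
$M{\left(F \right)} = - \frac{7}{3} + \frac{7}{F}$ ($M{\left(F \right)} = \left(-7\right) \frac{1}{3} + \frac{7}{F} = - \frac{7}{3} + \frac{7}{F}$)
$n = - \frac{55}{3}$ ($n = \left(- \frac{7}{3} + \frac{7}{-1}\right) - 9 = \left(- \frac{7}{3} + 7 \left(-1\right)\right) - 9 = \left(- \frac{7}{3} - 7\right) - 9 = - \frac{28}{3} - 9 = - \frac{55}{3} \approx -18.333$)
$\left(W + 421\right) n = \left(\frac{3}{2} + 421\right) \left(- \frac{55}{3}\right) = \frac{845}{2} \left(- \frac{55}{3}\right) = - \frac{46475}{6}$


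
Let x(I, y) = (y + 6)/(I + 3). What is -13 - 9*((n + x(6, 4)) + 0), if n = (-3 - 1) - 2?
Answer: 31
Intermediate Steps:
x(I, y) = (6 + y)/(3 + I)
n = -6 (n = -4 - 2 = -6)
-13 - 9*((n + x(6, 4)) + 0) = -13 - 9*((-6 + (6 + 4)/(3 + 6)) + 0) = -13 - 9*((-6 + 10/9) + 0) = -13 - 9*(-44/9 + 0) = -13 - 9*(-44/9) = -13 + 44 = 31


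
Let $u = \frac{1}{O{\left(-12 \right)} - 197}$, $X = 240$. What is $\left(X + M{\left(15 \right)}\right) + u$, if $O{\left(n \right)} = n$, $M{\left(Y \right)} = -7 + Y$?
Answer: $\frac{51831}{209} \approx 248.0$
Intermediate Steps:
$u = - \frac{1}{209}$ ($u = \frac{1}{-12 - 197} = \frac{1}{-209} = - \frac{1}{209} \approx -0.0047847$)
$\left(X + M{\left(15 \right)}\right) + u = \left(240 + \left(-7 + 15\right)\right) - \frac{1}{209} = \left(240 + 8\right) - \frac{1}{209} = 248 - \frac{1}{209} = \frac{51831}{209}$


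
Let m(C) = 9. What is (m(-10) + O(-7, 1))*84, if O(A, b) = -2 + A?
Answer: 0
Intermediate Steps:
(m(-10) + O(-7, 1))*84 = (9 + (-2 - 7))*84 = (9 - 9)*84 = 0*84 = 0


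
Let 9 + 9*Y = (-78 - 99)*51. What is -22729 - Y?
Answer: -21725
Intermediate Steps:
Y = -1004 (Y = -1 + ((-78 - 99)*51)/9 = -1 + (-177*51)/9 = -1 + (⅑)*(-9027) = -1 - 1003 = -1004)
-22729 - Y = -22729 - 1*(-1004) = -22729 + 1004 = -21725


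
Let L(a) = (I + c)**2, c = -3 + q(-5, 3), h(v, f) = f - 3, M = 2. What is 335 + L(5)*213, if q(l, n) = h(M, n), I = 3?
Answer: 335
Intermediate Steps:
h(v, f) = -3 + f
q(l, n) = -3 + n
c = -3 (c = -3 + (-3 + 3) = -3 + 0 = -3)
L(a) = 0 (L(a) = (3 - 3)**2 = 0**2 = 0)
335 + L(5)*213 = 335 + 0*213 = 335 + 0 = 335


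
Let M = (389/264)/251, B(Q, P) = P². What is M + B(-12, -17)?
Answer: 19150685/66264 ≈ 289.01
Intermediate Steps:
M = 389/66264 (M = (389*(1/264))*(1/251) = (389/264)*(1/251) = 389/66264 ≈ 0.0058705)
M + B(-12, -17) = 389/66264 + (-17)² = 389/66264 + 289 = 19150685/66264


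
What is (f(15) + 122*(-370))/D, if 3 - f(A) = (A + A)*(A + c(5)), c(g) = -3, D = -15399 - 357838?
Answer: 45497/373237 ≈ 0.12190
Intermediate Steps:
D = -373237
f(A) = 3 - 2*A*(-3 + A) (f(A) = 3 - (A + A)*(A - 3) = 3 - 2*A*(-3 + A))
(f(15) + 122*(-370))/D = ((3 - 2*15² + 6*15) + 122*(-370))/(-373237) = ((3 - 2*225 + 90) - 45140)*(-1/373237) = ((3 - 450 + 90) - 45140)*(-1/373237) = (-357 - 45140)*(-1/373237) = -45497*(-1/373237) = 45497/373237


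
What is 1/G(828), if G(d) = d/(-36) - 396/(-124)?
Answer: -31/614 ≈ -0.050489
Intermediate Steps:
G(d) = 99/31 - d/36 (G(d) = d*(-1/36) - 396*(-1/124) = -d/36 + 99/31 = 99/31 - d/36)
1/G(828) = 1/(99/31 - 1/36*828) = 1/(99/31 - 23) = 1/(-614/31) = -31/614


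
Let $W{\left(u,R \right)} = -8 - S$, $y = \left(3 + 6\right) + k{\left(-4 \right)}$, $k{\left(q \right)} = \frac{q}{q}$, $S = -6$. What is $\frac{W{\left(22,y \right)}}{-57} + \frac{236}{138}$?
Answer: $\frac{2288}{1311} \approx 1.7452$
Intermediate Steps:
$k{\left(q \right)} = 1$
$y = 10$ ($y = \left(3 + 6\right) + 1 = 9 + 1 = 10$)
$W{\left(u,R \right)} = -2$ ($W{\left(u,R \right)} = -8 - -6 = -8 + 6 = -2$)
$\frac{W{\left(22,y \right)}}{-57} + \frac{236}{138} = - \frac{2}{-57} + \frac{236}{138} = \left(-2\right) \left(- \frac{1}{57}\right) + 236 \cdot \frac{1}{138} = \frac{2}{57} + \frac{118}{69} = \frac{2288}{1311}$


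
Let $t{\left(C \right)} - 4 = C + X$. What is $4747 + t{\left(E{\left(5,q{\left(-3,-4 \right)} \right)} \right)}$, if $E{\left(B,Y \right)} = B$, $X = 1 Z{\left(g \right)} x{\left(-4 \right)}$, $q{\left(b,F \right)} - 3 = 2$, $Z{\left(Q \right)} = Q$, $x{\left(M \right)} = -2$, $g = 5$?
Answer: $4746$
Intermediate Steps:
$q{\left(b,F \right)} = 5$ ($q{\left(b,F \right)} = 3 + 2 = 5$)
$X = -10$ ($X = 1 \cdot 5 \left(-2\right) = 5 \left(-2\right) = -10$)
$t{\left(C \right)} = -6 + C$ ($t{\left(C \right)} = 4 + \left(C - 10\right) = 4 + \left(-10 + C\right) = -6 + C$)
$4747 + t{\left(E{\left(5,q{\left(-3,-4 \right)} \right)} \right)} = 4747 + \left(-6 + 5\right) = 4747 - 1 = 4746$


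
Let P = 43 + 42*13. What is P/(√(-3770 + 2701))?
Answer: -589*I*√1069/1069 ≈ -18.015*I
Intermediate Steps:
P = 589 (P = 43 + 546 = 589)
P/(√(-3770 + 2701)) = 589/(√(-3770 + 2701)) = 589/(√(-1069)) = 589/((I*√1069)) = 589*(-I*√1069/1069) = -589*I*√1069/1069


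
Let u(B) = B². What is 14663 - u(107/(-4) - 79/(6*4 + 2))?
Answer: 37249351/2704 ≈ 13776.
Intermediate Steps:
14663 - u(107/(-4) - 79/(6*4 + 2)) = 14663 - (107/(-4) - 79/(6*4 + 2))² = 14663 - (107*(-¼) - 79/(24 + 2))² = 14663 - (-107/4 - 79/26)² = 14663 - (-1549/52)² = 14663 - 1*2399401/2704 = 14663 - 2399401/2704 = 37249351/2704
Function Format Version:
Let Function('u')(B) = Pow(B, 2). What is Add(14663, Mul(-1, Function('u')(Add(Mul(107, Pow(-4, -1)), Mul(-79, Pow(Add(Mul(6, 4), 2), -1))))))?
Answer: Rational(37249351, 2704) ≈ 13776.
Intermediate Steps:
Add(14663, Mul(-1, Function('u')(Add(Mul(107, Pow(-4, -1)), Mul(-79, Pow(Add(Mul(6, 4), 2), -1)))))) = Add(14663, Mul(-1, Pow(Add(Mul(107, Pow(-4, -1)), Mul(-79, Pow(Add(Mul(6, 4), 2), -1))), 2))) = Add(14663, Mul(-1, Pow(Add(Mul(107, Rational(-1, 4)), Mul(-79, Pow(Add(24, 2), -1))), 2))) = Add(14663, Mul(-1, Pow(Add(Rational(-107, 4), Mul(-79, Pow(26, -1))), 2))) = Add(14663, Mul(-1, Pow(Add(Rational(-107, 4), Mul(-79, Rational(1, 26))), 2))) = Add(14663, Mul(-1, Pow(Add(Rational(-107, 4), Rational(-79, 26)), 2))) = Add(14663, Mul(-1, Pow(Rational(-1549, 52), 2))) = Add(14663, Mul(-1, Rational(2399401, 2704))) = Add(14663, Rational(-2399401, 2704)) = Rational(37249351, 2704)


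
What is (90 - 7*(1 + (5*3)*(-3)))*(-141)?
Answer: -56118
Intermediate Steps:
(90 - 7*(1 + (5*3)*(-3)))*(-141) = (90 - 7*(1 + 15*(-3)))*(-141) = (90 - 7*(1 - 45))*(-141) = (90 - 7*(-44))*(-141) = (90 + 308)*(-141) = 398*(-141) = -56118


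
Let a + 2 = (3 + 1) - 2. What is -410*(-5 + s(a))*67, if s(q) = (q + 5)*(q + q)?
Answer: 137350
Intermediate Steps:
a = 0 (a = -2 + ((3 + 1) - 2) = -2 + (4 - 2) = -2 + 2 = 0)
s(q) = 2*q*(5 + q) (s(q) = (5 + q)*(2*q) = 2*q*(5 + q))
-410*(-5 + s(a))*67 = -410*(-5 + 2*0*(5 + 0))*67 = -410*(-5 + 2*0*5)*67 = -410*(-5 + 0)*67 = -410*(-5)*67 = -82*(-25)*67 = 2050*67 = 137350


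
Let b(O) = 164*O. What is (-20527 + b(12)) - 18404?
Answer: -36963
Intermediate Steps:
(-20527 + b(12)) - 18404 = (-20527 + 164*12) - 18404 = (-20527 + 1968) - 18404 = -18559 - 18404 = -36963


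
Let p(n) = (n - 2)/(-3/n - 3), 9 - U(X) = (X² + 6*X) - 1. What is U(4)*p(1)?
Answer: -5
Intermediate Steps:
U(X) = 10 - X² - 6*X (U(X) = 9 - ((X² + 6*X) - 1) = 9 - (-1 + X² + 6*X) = 9 + (1 - X² - 6*X) = 10 - X² - 6*X)
p(n) = (-2 + n)/(-3 - 3/n)
U(4)*p(1) = (10 - 1*4² - 6*4)*((⅓)*1*(2 - 1*1)/(1 + 1)) = (10 - 1*16 - 24)*((⅓)*1*(2 - 1)/2) = (10 - 16 - 24)*((⅓)*1*(½)*1) = -30*⅙ = -5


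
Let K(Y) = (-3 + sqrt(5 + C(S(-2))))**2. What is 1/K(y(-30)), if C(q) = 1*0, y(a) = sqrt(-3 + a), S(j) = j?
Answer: (3 - sqrt(5))**(-2) ≈ 1.7135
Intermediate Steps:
C(q) = 0
K(Y) = (-3 + sqrt(5))**2 (K(Y) = (-3 + sqrt(5 + 0))**2 = (-3 + sqrt(5))**2)
1/K(y(-30)) = 1/((3 - sqrt(5))**2) = (3 - sqrt(5))**(-2)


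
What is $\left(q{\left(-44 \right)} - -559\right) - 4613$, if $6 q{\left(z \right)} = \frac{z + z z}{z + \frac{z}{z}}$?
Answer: $- \frac{12184}{3} \approx -4061.3$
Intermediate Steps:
$q{\left(z \right)} = \frac{z + z^{2}}{6 \left(1 + z\right)}$ ($q{\left(z \right)} = \frac{\left(z + z z\right) \frac{1}{z + \frac{z}{z}}}{6} = \frac{\left(z + z^{2}\right) \frac{1}{z + 1}}{6} = \frac{\left(z + z^{2}\right) \frac{1}{1 + z}}{6} = \frac{\frac{1}{1 + z} \left(z + z^{2}\right)}{6} = \frac{z + z^{2}}{6 \left(1 + z\right)}$)
$\left(q{\left(-44 \right)} - -559\right) - 4613 = \left(\frac{1}{6} \left(-44\right) - -559\right) - 4613 = \left(- \frac{22}{3} + 559\right) - 4613 = \frac{1655}{3} - 4613 = - \frac{12184}{3}$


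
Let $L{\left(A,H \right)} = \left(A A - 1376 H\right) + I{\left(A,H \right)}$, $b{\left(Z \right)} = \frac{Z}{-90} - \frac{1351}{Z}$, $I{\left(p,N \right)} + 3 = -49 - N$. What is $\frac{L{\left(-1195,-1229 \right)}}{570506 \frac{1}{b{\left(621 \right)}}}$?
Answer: $- \frac{29309554309}{590473710} \approx -49.637$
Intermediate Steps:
$I{\left(p,N \right)} = -52 - N$ ($I{\left(p,N \right)} = -3 - \left(49 + N\right) = -52 - N$)
$b{\left(Z \right)} = - \frac{1351}{Z} - \frac{Z}{90}$ ($b{\left(Z \right)} = Z \left(- \frac{1}{90}\right) - \frac{1351}{Z} = - \frac{Z}{90} - \frac{1351}{Z} = - \frac{1351}{Z} - \frac{Z}{90}$)
$L{\left(A,H \right)} = -52 + A^{2} - 1377 H$ ($L{\left(A,H \right)} = \left(A A - 1376 H\right) - \left(52 + H\right) = \left(A^{2} - 1376 H\right) - \left(52 + H\right) = -52 + A^{2} - 1377 H$)
$\frac{L{\left(-1195,-1229 \right)}}{570506 \frac{1}{b{\left(621 \right)}}} = \frac{-52 + \left(-1195\right)^{2} - -1692333}{570506 \frac{1}{- \frac{1351}{621} - \frac{69}{10}}} = \frac{-52 + 1428025 + 1692333}{570506 \frac{1}{\left(-1351\right) \frac{1}{621} - \frac{69}{10}}} = \frac{3120306}{570506 \frac{1}{- \frac{1351}{621} - \frac{69}{10}}} = \frac{3120306}{570506 \frac{1}{- \frac{56359}{6210}}} = \frac{3120306}{570506 \left(- \frac{6210}{56359}\right)} = \frac{3120306}{- \frac{3542842260}{56359}} = 3120306 \left(- \frac{56359}{3542842260}\right) = - \frac{29309554309}{590473710}$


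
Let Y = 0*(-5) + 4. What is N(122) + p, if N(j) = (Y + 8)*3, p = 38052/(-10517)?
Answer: 340560/10517 ≈ 32.382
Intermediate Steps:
Y = 4 (Y = 0 + 4 = 4)
p = -38052/10517 (p = 38052*(-1/10517) = -38052/10517 ≈ -3.6181)
N(j) = 36 (N(j) = (4 + 8)*3 = 12*3 = 36)
N(122) + p = 36 - 38052/10517 = 340560/10517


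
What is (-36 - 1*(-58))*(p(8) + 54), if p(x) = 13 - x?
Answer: 1298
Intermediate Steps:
(-36 - 1*(-58))*(p(8) + 54) = (-36 - 1*(-58))*((13 - 1*8) + 54) = (-36 + 58)*((13 - 8) + 54) = 22*(5 + 54) = 22*59 = 1298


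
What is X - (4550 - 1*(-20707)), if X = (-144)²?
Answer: -4521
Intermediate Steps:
X = 20736
X - (4550 - 1*(-20707)) = 20736 - (4550 - 1*(-20707)) = 20736 - (4550 + 20707) = 20736 - 1*25257 = 20736 - 25257 = -4521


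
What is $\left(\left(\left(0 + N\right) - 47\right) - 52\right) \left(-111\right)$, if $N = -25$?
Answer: $13764$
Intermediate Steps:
$\left(\left(\left(0 + N\right) - 47\right) - 52\right) \left(-111\right) = \left(\left(\left(0 - 25\right) - 47\right) - 52\right) \left(-111\right) = \left(\left(-25 - 47\right) - 52\right) \left(-111\right) = \left(-72 - 52\right) \left(-111\right) = \left(-124\right) \left(-111\right) = 13764$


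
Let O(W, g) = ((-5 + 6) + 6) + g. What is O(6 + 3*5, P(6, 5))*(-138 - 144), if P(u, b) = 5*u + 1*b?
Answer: -11844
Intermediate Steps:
P(u, b) = b + 5*u (P(u, b) = 5*u + b = b + 5*u)
O(W, g) = 7 + g (O(W, g) = (1 + 6) + g = 7 + g)
O(6 + 3*5, P(6, 5))*(-138 - 144) = (7 + (5 + 5*6))*(-138 - 144) = (7 + (5 + 30))*(-282) = (7 + 35)*(-282) = 42*(-282) = -11844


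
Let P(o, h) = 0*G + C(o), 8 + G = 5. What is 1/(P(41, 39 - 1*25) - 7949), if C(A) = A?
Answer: -1/7908 ≈ -0.00012645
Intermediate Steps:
G = -3 (G = -8 + 5 = -3)
P(o, h) = o (P(o, h) = 0*(-3) + o = 0 + o = o)
1/(P(41, 39 - 1*25) - 7949) = 1/(41 - 7949) = 1/(-7908) = -1/7908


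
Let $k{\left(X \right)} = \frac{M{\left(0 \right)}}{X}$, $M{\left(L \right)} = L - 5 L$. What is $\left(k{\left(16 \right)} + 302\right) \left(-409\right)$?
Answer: $-123518$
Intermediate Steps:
$M{\left(L \right)} = - 4 L$
$k{\left(X \right)} = 0$ ($k{\left(X \right)} = \frac{\left(-4\right) 0}{X} = \frac{0}{X} = 0$)
$\left(k{\left(16 \right)} + 302\right) \left(-409\right) = \left(0 + 302\right) \left(-409\right) = 302 \left(-409\right) = -123518$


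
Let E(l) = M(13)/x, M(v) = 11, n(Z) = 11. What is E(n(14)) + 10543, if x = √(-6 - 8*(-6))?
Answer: 10543 + 11*√42/42 ≈ 10545.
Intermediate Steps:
x = √42 (x = √(-6 + 48) = √42 ≈ 6.4807)
E(l) = 11*√42/42 (E(l) = 11/(√42) = 11*(√42/42) = 11*√42/42)
E(n(14)) + 10543 = 11*√42/42 + 10543 = 10543 + 11*√42/42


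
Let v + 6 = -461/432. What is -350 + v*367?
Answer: -1271651/432 ≈ -2943.6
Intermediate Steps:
v = -3053/432 (v = -6 - 461/432 = -3053/432 ≈ -7.0671)
-350 + v*367 = -350 - 3053/432*367 = -350 - 1120451/432 = -1271651/432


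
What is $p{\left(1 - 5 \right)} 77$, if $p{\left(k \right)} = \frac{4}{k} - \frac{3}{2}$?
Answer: $- \frac{385}{2} \approx -192.5$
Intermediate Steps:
$p{\left(k \right)} = - \frac{3}{2} + \frac{4}{k}$ ($p{\left(k \right)} = \frac{4}{k} - \frac{3}{2} = - \frac{3}{2} + \frac{4}{k}$)
$p{\left(1 - 5 \right)} 77 = \left(- \frac{3}{2} + \frac{4}{1 - 5}\right) 77 = \left(- \frac{3}{2} + \frac{4}{-4}\right) 77 = \left(- \frac{3}{2} + 4 \left(- \frac{1}{4}\right)\right) 77 = \left(- \frac{3}{2} - 1\right) 77 = \left(- \frac{5}{2}\right) 77 = - \frac{385}{2}$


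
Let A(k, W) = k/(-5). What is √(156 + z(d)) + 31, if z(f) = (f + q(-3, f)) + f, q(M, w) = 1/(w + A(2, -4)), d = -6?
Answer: 31 + √9206/8 ≈ 42.993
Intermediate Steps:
A(k, W) = -k/5 (A(k, W) = k*(-⅕) = -k/5)
q(M, w) = 1/(-⅖ + w) (q(M, w) = 1/(w - ⅕*2) = 1/(w - ⅖) = 1/(-⅖ + w))
z(f) = 2*f + 5/(-2 + 5*f) (z(f) = (f + 5/(-2 + 5*f)) + f = 2*f + 5/(-2 + 5*f))
√(156 + z(d)) + 31 = √(156 + (5 + 2*(-6)*(-2 + 5*(-6)))/(-2 + 5*(-6))) + 31 = √(156 + (5 + 2*(-6)*(-2 - 30))/(-2 - 30)) + 31 = √(156 + (5 + 2*(-6)*(-32))/(-32)) + 31 = √(156 - (5 + 384)/32) + 31 = √(156 - 1/32*389) + 31 = √(156 - 389/32) + 31 = √(4603/32) + 31 = √9206/8 + 31 = 31 + √9206/8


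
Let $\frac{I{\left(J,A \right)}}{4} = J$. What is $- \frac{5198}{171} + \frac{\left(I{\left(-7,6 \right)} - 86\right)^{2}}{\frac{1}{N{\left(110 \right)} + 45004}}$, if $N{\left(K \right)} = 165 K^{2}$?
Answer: $\frac{4536866998066}{171} \approx 2.6531 \cdot 10^{10}$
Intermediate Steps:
$I{\left(J,A \right)} = 4 J$
$- \frac{5198}{171} + \frac{\left(I{\left(-7,6 \right)} - 86\right)^{2}}{\frac{1}{N{\left(110 \right)} + 45004}} = - \frac{5198}{171} + \frac{\left(4 \left(-7\right) - 86\right)^{2}}{\frac{1}{165 \cdot 110^{2} + 45004}} = \left(-5198\right) \frac{1}{171} + \frac{\left(-28 - 86\right)^{2}}{\frac{1}{165 \cdot 12100 + 45004}} = - \frac{5198}{171} + \frac{\left(-114\right)^{2}}{\frac{1}{1996500 + 45004}} = - \frac{5198}{171} + \frac{12996}{\frac{1}{2041504}} = - \frac{5198}{171} + 12996 \frac{1}{\frac{1}{2041504}} = - \frac{5198}{171} + 12996 \cdot 2041504 = - \frac{5198}{171} + 26531385984 = \frac{4536866998066}{171}$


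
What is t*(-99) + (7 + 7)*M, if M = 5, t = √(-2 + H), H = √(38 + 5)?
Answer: 70 - 99*√(-2 + √43) ≈ -141.35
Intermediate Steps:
H = √43 ≈ 6.5574
t = √(-2 + √43) ≈ 2.1348
t*(-99) + (7 + 7)*M = √(-2 + √43)*(-99) + (7 + 7)*5 = -99*√(-2 + √43) + 14*5 = -99*√(-2 + √43) + 70 = 70 - 99*√(-2 + √43)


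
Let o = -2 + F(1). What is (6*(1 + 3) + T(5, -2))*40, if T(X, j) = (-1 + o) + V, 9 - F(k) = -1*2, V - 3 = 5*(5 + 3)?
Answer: 3000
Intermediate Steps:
V = 43 (V = 3 + 5*(5 + 3) = 3 + 5*8 = 3 + 40 = 43)
F(k) = 11 (F(k) = 9 - (-1)*2 = 9 - 1*(-2) = 9 + 2 = 11)
o = 9 (o = -2 + 11 = 9)
T(X, j) = 51 (T(X, j) = (-1 + 9) + 43 = 8 + 43 = 51)
(6*(1 + 3) + T(5, -2))*40 = (6*(1 + 3) + 51)*40 = (6*4 + 51)*40 = (24 + 51)*40 = 75*40 = 3000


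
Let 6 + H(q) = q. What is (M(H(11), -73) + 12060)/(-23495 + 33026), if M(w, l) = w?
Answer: 12065/9531 ≈ 1.2659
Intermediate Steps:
H(q) = -6 + q
(M(H(11), -73) + 12060)/(-23495 + 33026) = ((-6 + 11) + 12060)/(-23495 + 33026) = (5 + 12060)/9531 = 12065*(1/9531) = 12065/9531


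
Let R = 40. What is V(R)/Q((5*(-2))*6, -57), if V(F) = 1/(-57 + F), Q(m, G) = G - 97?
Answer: 1/2618 ≈ 0.00038197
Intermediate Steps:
Q(m, G) = -97 + G
V(R)/Q((5*(-2))*6, -57) = 1/((-57 + 40)*(-97 - 57)) = 1/(-17*(-154)) = -1/17*(-1/154) = 1/2618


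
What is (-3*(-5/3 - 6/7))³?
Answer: 148877/343 ≈ 434.04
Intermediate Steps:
(-3*(-5/3 - 6/7))³ = (-3*(-53/21))³ = (53/7)³ = 148877/343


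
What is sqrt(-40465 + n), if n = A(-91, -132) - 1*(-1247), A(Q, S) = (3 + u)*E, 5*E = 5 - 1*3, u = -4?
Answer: 6*I*sqrt(27235)/5 ≈ 198.04*I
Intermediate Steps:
E = 2/5 (E = (5 - 1*3)/5 = (5 - 3)/5 = (1/5)*2 = 2/5 ≈ 0.40000)
A(Q, S) = -2/5 (A(Q, S) = (3 - 4)*(2/5) = -1*2/5 = -2/5)
n = 6233/5 (n = -2/5 - 1*(-1247) = -2/5 + 1247 = 6233/5 ≈ 1246.6)
sqrt(-40465 + n) = sqrt(-40465 + 6233/5) = sqrt(-196092/5) = 6*I*sqrt(27235)/5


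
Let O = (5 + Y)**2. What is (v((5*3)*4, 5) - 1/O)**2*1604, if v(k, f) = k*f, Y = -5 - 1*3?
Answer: 11684500004/81 ≈ 1.4425e+8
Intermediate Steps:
Y = -8 (Y = -5 - 3 = -8)
v(k, f) = f*k
O = 9 (O = (5 - 8)**2 = (-3)**2 = 9)
(v((5*3)*4, 5) - 1/O)**2*1604 = (5*((5*3)*4) - 1/9)**2*1604 = (5*(15*4) - 1*1/9)**2*1604 = (5*60 - 1/9)**2*1604 = (300 - 1/9)**2*1604 = (2699/9)**2*1604 = (7284601/81)*1604 = 11684500004/81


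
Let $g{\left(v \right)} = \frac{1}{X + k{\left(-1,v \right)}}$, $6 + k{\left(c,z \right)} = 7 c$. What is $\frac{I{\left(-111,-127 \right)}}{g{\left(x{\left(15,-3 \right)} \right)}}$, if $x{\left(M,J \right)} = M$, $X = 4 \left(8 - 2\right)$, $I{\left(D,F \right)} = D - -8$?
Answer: $-1133$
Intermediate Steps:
$I{\left(D,F \right)} = 8 + D$ ($I{\left(D,F \right)} = D + 8 = 8 + D$)
$X = 24$ ($X = 4 \cdot 6 = 24$)
$k{\left(c,z \right)} = -6 + 7 c$
$g{\left(v \right)} = \frac{1}{11}$ ($g{\left(v \right)} = \frac{1}{24 + \left(-6 + 7 \left(-1\right)\right)} = \frac{1}{24 - 13} = \frac{1}{11}$)
$\frac{I{\left(-111,-127 \right)}}{g{\left(x{\left(15,-3 \right)} \right)}} = \left(8 - 111\right) \frac{1}{\frac{1}{11}} = \left(-103\right) 11 = -1133$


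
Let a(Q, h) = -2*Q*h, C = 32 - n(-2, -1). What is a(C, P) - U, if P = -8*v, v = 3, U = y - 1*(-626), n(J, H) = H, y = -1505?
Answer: 2463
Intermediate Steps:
U = -879 (U = -1505 - 1*(-626) = -1505 + 626 = -879)
C = 33 (C = 32 - 1*(-1) = 32 + 1 = 33)
P = -24 (P = -8*3 = -24)
a(Q, h) = -2*Q*h
a(C, P) - U = -2*33*(-24) - 1*(-879) = 1584 + 879 = 2463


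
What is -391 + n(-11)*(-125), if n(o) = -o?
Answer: -1766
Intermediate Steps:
-391 + n(-11)*(-125) = -391 - 1*(-11)*(-125) = -391 + 11*(-125) = -391 - 1375 = -1766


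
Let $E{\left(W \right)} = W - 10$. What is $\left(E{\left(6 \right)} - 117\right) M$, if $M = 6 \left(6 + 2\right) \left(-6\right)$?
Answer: $34848$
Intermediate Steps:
$E{\left(W \right)} = -10 + W$
$M = -288$ ($M = 6 \cdot 8 \left(-6\right) = 48 \left(-6\right) = -288$)
$\left(E{\left(6 \right)} - 117\right) M = \left(\left(-10 + 6\right) - 117\right) \left(-288\right) = \left(-4 - 117\right) \left(-288\right) = \left(-121\right) \left(-288\right) = 34848$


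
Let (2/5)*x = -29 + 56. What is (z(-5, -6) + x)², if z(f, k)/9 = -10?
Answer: 2025/4 ≈ 506.25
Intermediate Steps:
z(f, k) = -90 (z(f, k) = 9*(-10) = -90)
x = 135/2 (x = 5*(-29 + 56)/2 = (5/2)*27 = 135/2 ≈ 67.500)
(z(-5, -6) + x)² = (-90 + 135/2)² = (-45/2)² = 2025/4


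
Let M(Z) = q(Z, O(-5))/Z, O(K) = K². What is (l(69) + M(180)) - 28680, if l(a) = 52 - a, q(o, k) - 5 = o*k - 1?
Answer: -1290239/45 ≈ -28672.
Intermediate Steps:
q(o, k) = 4 + k*o (q(o, k) = 5 + (o*k - 1) = 5 + (k*o - 1) = 5 + (-1 + k*o) = 4 + k*o)
M(Z) = (4 + 25*Z)/Z (M(Z) = (4 + (-5)²*Z)/Z = (4 + 25*Z)/Z)
(l(69) + M(180)) - 28680 = ((52 - 1*69) + (25 + 4/180)) - 28680 = ((52 - 69) + (25 + 4*(1/180))) - 28680 = (-17 + (25 + 1/45)) - 28680 = (-17 + 1126/45) - 28680 = 361/45 - 28680 = -1290239/45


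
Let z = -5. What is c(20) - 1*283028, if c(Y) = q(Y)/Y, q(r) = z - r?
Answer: -1132117/4 ≈ -2.8303e+5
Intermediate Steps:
q(r) = -5 - r
c(Y) = (-5 - Y)/Y
c(20) - 1*283028 = (-5 - 1*20)/20 - 1*283028 = (-5 - 20)/20 - 283028 = (1/20)*(-25) - 283028 = -5/4 - 283028 = -1132117/4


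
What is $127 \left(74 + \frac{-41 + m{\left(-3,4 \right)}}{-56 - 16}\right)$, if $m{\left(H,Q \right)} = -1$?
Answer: $\frac{113665}{12} \approx 9472.1$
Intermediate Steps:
$127 \left(74 + \frac{-41 + m{\left(-3,4 \right)}}{-56 - 16}\right) = 127 \left(74 + \frac{-41 - 1}{-56 - 16}\right) = 127 \left(74 - \frac{42}{-56 + \left(-16 + 0\right)}\right) = 127 \left(74 - \frac{42}{-56 - 16}\right) = 127 \left(74 - \frac{42}{-72}\right) = 127 \left(74 - - \frac{7}{12}\right) = 127 \left(74 + \frac{7}{12}\right) = 127 \cdot \frac{895}{12} = \frac{113665}{12}$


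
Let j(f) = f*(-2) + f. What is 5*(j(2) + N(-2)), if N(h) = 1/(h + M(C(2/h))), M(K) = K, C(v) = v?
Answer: -35/3 ≈ -11.667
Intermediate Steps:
j(f) = -f (j(f) = -2*f + f = -f)
N(h) = 1/(h + 2/h)
5*(j(2) + N(-2)) = 5*(-1*2 - 2/(2 + (-2)²)) = 5*(-2 - 2/(2 + 4)) = 5*(-2 - 2/6) = 5*(-2 - 2*⅙) = 5*(-2 - ⅓) = 5*(-7/3) = -35/3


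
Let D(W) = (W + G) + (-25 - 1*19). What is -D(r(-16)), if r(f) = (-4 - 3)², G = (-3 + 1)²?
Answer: -9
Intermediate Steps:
G = 4 (G = (-2)² = 4)
r(f) = 49 (r(f) = (-7)² = 49)
D(W) = -40 + W (D(W) = (W + 4) + (-25 - 1*19) = (4 + W) + (-25 - 19) = (4 + W) - 44 = -40 + W)
-D(r(-16)) = -(-40 + 49) = -1*9 = -9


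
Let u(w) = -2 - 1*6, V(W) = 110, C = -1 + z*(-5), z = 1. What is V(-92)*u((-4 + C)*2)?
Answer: -880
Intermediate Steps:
C = -6 (C = -1 + 1*(-5) = -1 - 5 = -6)
u(w) = -8 (u(w) = -2 - 6 = -8)
V(-92)*u((-4 + C)*2) = 110*(-8) = -880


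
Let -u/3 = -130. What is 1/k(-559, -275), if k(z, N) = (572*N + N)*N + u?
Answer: 1/43333515 ≈ 2.3077e-8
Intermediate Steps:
u = 390 (u = -3*(-130) = 390)
k(z, N) = 390 + 573*N² (k(z, N) = (572*N + N)*N + 390 = (573*N)*N + 390 = 573*N² + 390 = 390 + 573*N²)
1/k(-559, -275) = 1/(390 + 573*(-275)²) = 1/(390 + 573*75625) = 1/(390 + 43333125) = 1/43333515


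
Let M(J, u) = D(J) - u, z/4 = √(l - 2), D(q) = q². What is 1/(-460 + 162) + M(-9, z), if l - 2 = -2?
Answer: 24137/298 - 4*I*√2 ≈ 80.997 - 5.6569*I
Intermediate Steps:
l = 0 (l = 2 - 2 = 0)
z = 4*I*√2 (z = 4*√(0 - 2) = 4*√(-2) = 4*(I*√2) = 4*I*√2 ≈ 5.6569*I)
M(J, u) = J² - u
1/(-460 + 162) + M(-9, z) = 1/(-460 + 162) + ((-9)² - 4*I*√2) = 1/(-298) + (81 - 4*I*√2) = -1/298 + (81 - 4*I*√2) = 24137/298 - 4*I*√2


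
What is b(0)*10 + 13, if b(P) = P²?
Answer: 13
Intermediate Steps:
b(0)*10 + 13 = 0²*10 + 13 = 0*10 + 13 = 0 + 13 = 13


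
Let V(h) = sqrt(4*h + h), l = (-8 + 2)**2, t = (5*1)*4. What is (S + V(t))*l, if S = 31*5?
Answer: 5940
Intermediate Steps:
t = 20 (t = 5*4 = 20)
l = 36 (l = (-6)**2 = 36)
S = 155
V(h) = sqrt(5)*sqrt(h) (V(h) = sqrt(5*h) = sqrt(5)*sqrt(h))
(S + V(t))*l = (155 + sqrt(5)*sqrt(20))*36 = (155 + sqrt(5)*(2*sqrt(5)))*36 = (155 + 10)*36 = 165*36 = 5940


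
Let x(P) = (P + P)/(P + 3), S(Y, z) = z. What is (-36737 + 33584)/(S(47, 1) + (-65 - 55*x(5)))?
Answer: 4204/177 ≈ 23.751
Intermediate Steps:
x(P) = 2*P/(3 + P) (x(P) = (2*P)/(3 + P) = 2*P/(3 + P))
(-36737 + 33584)/(S(47, 1) + (-65 - 55*x(5))) = (-36737 + 33584)/(1 + (-65 - 110*5/(3 + 5))) = -3153/(1 + (-65 - 110*5/8)) = -3153/(1 + (-65 - 55*5/4)) = -3153/(1 + (-65 - 275/4)) = -3153/(1 - 535/4) = -3153/(-531/4) = -3153*(-4/531) = 4204/177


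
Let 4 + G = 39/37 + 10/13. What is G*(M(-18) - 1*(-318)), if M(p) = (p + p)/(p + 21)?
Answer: -320382/481 ≈ -666.08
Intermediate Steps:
M(p) = 2*p/(21 + p) (M(p) = (2*p)/(21 + p) = 2*p/(21 + p))
G = -1047/481 (G = -4 + (39/37 + 10/13) = -4 + 877/481 = -1047/481 ≈ -2.1767)
G*(M(-18) - 1*(-318)) = -1047*(2*(-18)/(21 - 18) - 1*(-318))/481 = -1047*(2*(-18)/3 + 318)/481 = -1047*(2*(-18)*(1/3) + 318)/481 = -1047*(-12 + 318)/481 = -1047/481*306 = -320382/481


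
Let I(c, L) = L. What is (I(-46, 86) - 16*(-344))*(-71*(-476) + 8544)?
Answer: 236680600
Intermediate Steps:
(I(-46, 86) - 16*(-344))*(-71*(-476) + 8544) = (86 - 16*(-344))*(-71*(-476) + 8544) = (86 + 5504)*(33796 + 8544) = 5590*42340 = 236680600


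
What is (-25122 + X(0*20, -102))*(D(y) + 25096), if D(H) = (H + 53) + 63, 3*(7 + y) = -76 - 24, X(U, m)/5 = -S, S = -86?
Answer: -1864616380/3 ≈ -6.2154e+8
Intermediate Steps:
X(U, m) = 430 (X(U, m) = 5*(-1*(-86)) = 5*86 = 430)
y = -121/3 (y = -7 + (-76 - 24)/3 = -7 + (⅓)*(-100) = -7 - 100/3 = -121/3 ≈ -40.333)
D(H) = 116 + H (D(H) = (53 + H) + 63 = 116 + H)
(-25122 + X(0*20, -102))*(D(y) + 25096) = (-25122 + 430)*((116 - 121/3) + 25096) = -24692*(227/3 + 25096) = -24692*75515/3 = -1864616380/3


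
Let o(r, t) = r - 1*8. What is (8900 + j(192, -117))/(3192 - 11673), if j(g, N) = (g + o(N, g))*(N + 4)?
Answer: -443/2827 ≈ -0.15670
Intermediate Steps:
o(r, t) = -8 + r (o(r, t) = r - 8 = -8 + r)
j(g, N) = (4 + N)*(-8 + N + g) (j(g, N) = (g + (-8 + N))*(N + 4) = (-8 + N + g)*(4 + N) = (4 + N)*(-8 + N + g))
(8900 + j(192, -117))/(3192 - 11673) = (8900 + (-32 + (-117)**2 - 4*(-117) + 4*192 - 117*192))/(3192 - 11673) = (8900 + (-32 + 13689 + 468 + 768 - 22464))/(-8481) = (8900 - 7571)*(-1/8481) = 1329*(-1/8481) = -443/2827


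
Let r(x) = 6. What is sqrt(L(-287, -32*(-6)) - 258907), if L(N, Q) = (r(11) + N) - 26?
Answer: I*sqrt(259214) ≈ 509.13*I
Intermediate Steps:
L(N, Q) = -20 + N (L(N, Q) = (6 + N) - 26 = -20 + N)
sqrt(L(-287, -32*(-6)) - 258907) = sqrt((-20 - 287) - 258907) = sqrt(-307 - 258907) = sqrt(-259214) = I*sqrt(259214)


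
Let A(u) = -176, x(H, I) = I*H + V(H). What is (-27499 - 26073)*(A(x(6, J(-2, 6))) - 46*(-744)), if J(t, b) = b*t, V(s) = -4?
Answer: -1824019456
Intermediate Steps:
x(H, I) = -4 + H*I (x(H, I) = I*H - 4 = H*I - 4 = -4 + H*I)
(-27499 - 26073)*(A(x(6, J(-2, 6))) - 46*(-744)) = (-27499 - 26073)*(-176 - 46*(-744)) = -53572*(-176 + 34224) = -53572*34048 = -1824019456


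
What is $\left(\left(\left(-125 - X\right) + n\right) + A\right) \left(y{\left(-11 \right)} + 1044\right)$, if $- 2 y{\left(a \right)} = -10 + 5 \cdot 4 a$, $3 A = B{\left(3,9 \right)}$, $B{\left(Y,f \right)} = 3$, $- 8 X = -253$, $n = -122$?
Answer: $- \frac{2574139}{8} \approx -3.2177 \cdot 10^{5}$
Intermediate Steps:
$X = \frac{253}{8}$ ($X = \left(- \frac{1}{8}\right) \left(-253\right) = \frac{253}{8} \approx 31.625$)
$A = 1$ ($A = \frac{1}{3} \cdot 3 = 1$)
$y{\left(a \right)} = 5 - 10 a$ ($y{\left(a \right)} = - \frac{-10 + 5 \cdot 4 a}{2} = - \frac{-10 + 20 a}{2} = 5 - 10 a$)
$\left(\left(\left(-125 - X\right) + n\right) + A\right) \left(y{\left(-11 \right)} + 1044\right) = \left(\left(\left(-125 - \frac{253}{8}\right) - 122\right) + 1\right) \left(\left(5 - -110\right) + 1044\right) = \left(\left(\left(-125 - \frac{253}{8}\right) - 122\right) + 1\right) \left(\left(5 + 110\right) + 1044\right) = \left(\left(- \frac{1253}{8} - 122\right) + 1\right) \left(115 + 1044\right) = \left(- \frac{2229}{8} + 1\right) 1159 = \left(- \frac{2221}{8}\right) 1159 = - \frac{2574139}{8}$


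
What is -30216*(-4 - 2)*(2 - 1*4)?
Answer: -362592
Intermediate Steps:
-30216*(-4 - 2)*(2 - 1*4) = -(-181296)*(2 - 4) = -(-181296)*(-2) = -30216*12 = -362592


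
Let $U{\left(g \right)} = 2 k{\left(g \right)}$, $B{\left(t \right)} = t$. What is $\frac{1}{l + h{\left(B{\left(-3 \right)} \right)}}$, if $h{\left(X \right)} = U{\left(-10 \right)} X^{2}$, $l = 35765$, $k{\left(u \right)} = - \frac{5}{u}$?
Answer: $\frac{1}{35774} \approx 2.7953 \cdot 10^{-5}$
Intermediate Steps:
$U{\left(g \right)} = - \frac{10}{g}$ ($U{\left(g \right)} = 2 \left(- \frac{5}{g}\right) = - \frac{10}{g}$)
$h{\left(X \right)} = X^{2}$ ($h{\left(X \right)} = - \frac{10}{-10} X^{2} = \left(-10\right) \left(- \frac{1}{10}\right) X^{2} = 1 X^{2} = X^{2}$)
$\frac{1}{l + h{\left(B{\left(-3 \right)} \right)}} = \frac{1}{35765 + \left(-3\right)^{2}} = \frac{1}{35765 + 9} = \frac{1}{35774}$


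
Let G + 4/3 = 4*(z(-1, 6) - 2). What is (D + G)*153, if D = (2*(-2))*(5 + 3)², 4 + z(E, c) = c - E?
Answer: -38760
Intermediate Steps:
z(E, c) = -4 + c - E (z(E, c) = -4 + (c - E) = -4 + c - E)
G = 8/3 (G = -4/3 + 4*((-4 + 6 - 1*(-1)) - 2) = -4/3 + 4*((-4 + 6 + 1) - 2) = -4/3 + 4*(3 - 2) = -4/3 + 4*1 = -4/3 + 4 = 8/3 ≈ 2.6667)
D = -256 (D = -4*8² = -4*64 = -256)
(D + G)*153 = (-256 + 8/3)*153 = -760/3*153 = -38760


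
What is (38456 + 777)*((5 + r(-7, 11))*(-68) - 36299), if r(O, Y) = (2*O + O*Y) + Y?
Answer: -1224030367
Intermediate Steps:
r(O, Y) = Y + 2*O + O*Y
(38456 + 777)*((5 + r(-7, 11))*(-68) - 36299) = (38456 + 777)*((5 + (11 + 2*(-7) - 7*11))*(-68) - 36299) = 39233*((5 + (11 - 14 - 77))*(-68) - 36299) = 39233*((5 - 80)*(-68) - 36299) = 39233*(-75*(-68) - 36299) = 39233*(5100 - 36299) = 39233*(-31199) = -1224030367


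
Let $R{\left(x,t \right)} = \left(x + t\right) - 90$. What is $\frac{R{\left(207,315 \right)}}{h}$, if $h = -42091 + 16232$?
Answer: $- \frac{432}{25859} \approx -0.016706$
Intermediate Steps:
$R{\left(x,t \right)} = -90 + t + x$ ($R{\left(x,t \right)} = \left(t + x\right) - 90 = -90 + t + x$)
$h = -25859$
$\frac{R{\left(207,315 \right)}}{h} = \frac{-90 + 315 + 207}{-25859} = 432 \left(- \frac{1}{25859}\right) = - \frac{432}{25859}$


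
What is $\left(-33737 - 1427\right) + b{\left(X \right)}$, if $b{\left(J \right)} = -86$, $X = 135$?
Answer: $-35250$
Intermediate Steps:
$\left(-33737 - 1427\right) + b{\left(X \right)} = \left(-33737 - 1427\right) - 86 = -35164 - 86 = -35250$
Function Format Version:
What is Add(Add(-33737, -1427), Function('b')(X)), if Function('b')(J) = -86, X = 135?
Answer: -35250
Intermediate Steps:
Add(Add(-33737, -1427), Function('b')(X)) = Add(Add(-33737, -1427), -86) = Add(-35164, -86) = -35250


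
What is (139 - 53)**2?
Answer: 7396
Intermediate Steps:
(139 - 53)**2 = 86**2 = 7396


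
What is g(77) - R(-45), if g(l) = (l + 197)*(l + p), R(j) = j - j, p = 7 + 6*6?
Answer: 32880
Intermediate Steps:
p = 43 (p = 7 + 36 = 43)
R(j) = 0
g(l) = (43 + l)*(197 + l) (g(l) = (l + 197)*(l + 43) = (197 + l)*(43 + l) = (43 + l)*(197 + l))
g(77) - R(-45) = (8471 + 77² + 240*77) - 1*0 = (8471 + 5929 + 18480) + 0 = 32880 + 0 = 32880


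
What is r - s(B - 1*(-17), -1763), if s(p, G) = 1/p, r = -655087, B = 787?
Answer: -526689949/804 ≈ -6.5509e+5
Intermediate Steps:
r - s(B - 1*(-17), -1763) = -655087 - 1/(787 - 1*(-17)) = -655087 - 1/(787 + 17) = -655087 - 1/804 = -526689949/804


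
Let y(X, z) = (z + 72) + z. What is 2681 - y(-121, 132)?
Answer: 2345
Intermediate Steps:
y(X, z) = 72 + 2*z (y(X, z) = (72 + z) + z = 72 + 2*z)
2681 - y(-121, 132) = 2681 - (72 + 2*132) = 2681 - (72 + 264) = 2681 - 1*336 = 2681 - 336 = 2345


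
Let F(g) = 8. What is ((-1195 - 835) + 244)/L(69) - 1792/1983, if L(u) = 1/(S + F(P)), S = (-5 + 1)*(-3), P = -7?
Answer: -70834552/1983 ≈ -35721.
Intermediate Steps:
S = 12 (S = -4*(-3) = 12)
L(u) = 1/20 (L(u) = 1/(12 + 8) = 1/20)
((-1195 - 835) + 244)/L(69) - 1792/1983 = ((-1195 - 835) + 244)/(1/20) - 1792/1983 = (-2030 + 244)*20 - 1792*1/1983 = -1786*20 - 1792/1983 = -35720 - 1792/1983 = -70834552/1983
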